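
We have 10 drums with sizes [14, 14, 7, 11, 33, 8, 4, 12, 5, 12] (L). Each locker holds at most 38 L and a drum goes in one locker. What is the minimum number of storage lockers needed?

4

Total = 33 + 14 + 14 + 12 + 12 + 11 + 8 + 7 + 5 + 4 = 120 L.
Lower bound: ⌈120/38⌉ = 4 storage lockers.
A packing using 4 storage lockers:
  locker 1: 33 + 5 = 38
  locker 2: 14 + 14 + 8 = 36
  locker 3: 12 + 12 + 11 = 35
  locker 4: 7 + 4 = 11
This matches the lower bound, so 4 is optimal.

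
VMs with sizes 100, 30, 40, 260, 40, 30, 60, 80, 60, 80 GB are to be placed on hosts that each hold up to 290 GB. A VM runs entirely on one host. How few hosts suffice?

Total = 260 + 100 + 80 + 80 + 60 + 60 + 40 + 40 + 30 + 30 = 780 GB.
Lower bound: ⌈780/290⌉ = 3 hosts.
A packing using 3 hosts:
  host 1: 260 + 30 = 290
  host 2: 100 + 80 + 80 + 30 = 290
  host 3: 60 + 60 + 40 + 40 = 200
This matches the lower bound, so 3 is optimal.

3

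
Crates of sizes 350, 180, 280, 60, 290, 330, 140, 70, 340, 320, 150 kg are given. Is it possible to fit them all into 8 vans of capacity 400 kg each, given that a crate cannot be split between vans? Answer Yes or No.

A valid assignment using 8 vans:
  van 1: 350 = 350
  van 2: 340 + 60 = 400
  van 3: 330 + 70 = 400
  van 4: 320 = 320
  van 5: 290 = 290
  van 6: 280 = 280
  van 7: 180 + 150 = 330
  van 8: 140 = 140
Every load is within 400 kg, so 8 vans suffice.

Yes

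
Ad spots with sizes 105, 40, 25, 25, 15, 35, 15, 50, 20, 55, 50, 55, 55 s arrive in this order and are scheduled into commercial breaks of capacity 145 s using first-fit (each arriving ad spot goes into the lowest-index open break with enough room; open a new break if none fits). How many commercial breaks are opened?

5

  105 → break 1 (new)  [load 105/145]
  40 → break 1  [load 145/145]
  25 → break 2 (new)  [load 25/145]
  25 → break 2  [load 50/145]
  15 → break 2  [load 65/145]
  35 → break 2  [load 100/145]
  15 → break 2  [load 115/145]
  50 → break 3 (new)  [load 50/145]
  20 → break 2  [load 135/145]
  55 → break 3  [load 105/145]
  50 → break 4 (new)  [load 50/145]
  55 → break 4  [load 105/145]
  55 → break 5 (new)  [load 55/145]
5 commercial breaks opened.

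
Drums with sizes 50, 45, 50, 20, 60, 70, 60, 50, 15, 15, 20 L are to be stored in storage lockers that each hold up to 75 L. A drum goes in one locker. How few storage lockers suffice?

Total = 70 + 60 + 60 + 50 + 50 + 50 + 45 + 20 + 20 + 15 + 15 = 455 L.
Lower bound: ⌈455/75⌉ = 7 storage lockers.
A packing using 7 storage lockers:
  locker 1: 70 = 70
  locker 2: 60 + 15 = 75
  locker 3: 60 + 15 = 75
  locker 4: 50 + 20 = 70
  locker 5: 50 + 20 = 70
  locker 6: 50 = 50
  locker 7: 45 = 45
This matches the lower bound, so 7 is optimal.

7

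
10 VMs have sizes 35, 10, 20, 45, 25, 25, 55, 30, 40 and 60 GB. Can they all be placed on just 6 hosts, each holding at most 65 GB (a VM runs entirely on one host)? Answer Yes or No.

A valid assignment using 6 hosts:
  host 1: 60 = 60
  host 2: 55 + 10 = 65
  host 3: 45 + 20 = 65
  host 4: 40 + 25 = 65
  host 5: 35 + 30 = 65
  host 6: 25 = 25
Every load is within 65 GB, so 6 hosts suffice.

Yes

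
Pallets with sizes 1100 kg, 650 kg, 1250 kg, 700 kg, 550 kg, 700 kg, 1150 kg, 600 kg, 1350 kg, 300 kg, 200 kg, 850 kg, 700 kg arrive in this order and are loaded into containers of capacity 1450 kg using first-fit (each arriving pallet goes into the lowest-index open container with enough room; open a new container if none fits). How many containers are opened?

8

  1100 → container 1 (new)  [load 1100/1450]
  650 → container 2 (new)  [load 650/1450]
  1250 → container 3 (new)  [load 1250/1450]
  700 → container 2  [load 1350/1450]
  550 → container 4 (new)  [load 550/1450]
  700 → container 4  [load 1250/1450]
  1150 → container 5 (new)  [load 1150/1450]
  600 → container 6 (new)  [load 600/1450]
  1350 → container 7 (new)  [load 1350/1450]
  300 → container 1  [load 1400/1450]
  200 → container 3  [load 1450/1450]
  850 → container 6  [load 1450/1450]
  700 → container 8 (new)  [load 700/1450]
8 containers opened.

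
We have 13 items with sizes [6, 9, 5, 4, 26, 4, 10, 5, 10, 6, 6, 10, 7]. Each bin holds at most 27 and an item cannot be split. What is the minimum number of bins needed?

Total = 26 + 10 + 10 + 10 + 9 + 7 + 6 + 6 + 6 + 5 + 5 + 4 + 4 = 108.
Lower bound: ⌈108/27⌉ = 4 bins.
A packing using 5 bins:
  bin 1: 26 = 26
  bin 2: 10 + 10 + 7 = 27
  bin 3: 10 + 9 + 6 = 25
  bin 4: 6 + 6 + 5 + 5 + 4 = 26
  bin 5: 4 = 4
No arrangement into 4 bins stays within capacity, so 5 is optimal.

5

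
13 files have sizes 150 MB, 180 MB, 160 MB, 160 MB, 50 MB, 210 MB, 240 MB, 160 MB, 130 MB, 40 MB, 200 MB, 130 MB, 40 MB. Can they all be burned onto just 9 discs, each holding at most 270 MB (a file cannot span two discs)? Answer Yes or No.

Yes

A valid assignment using 9 discs:
  disc 1: 240 = 240
  disc 2: 210 + 50 = 260
  disc 3: 200 + 40 = 240
  disc 4: 180 + 40 = 220
  disc 5: 160 = 160
  disc 6: 160 = 160
  disc 7: 160 = 160
  disc 8: 150 = 150
  disc 9: 130 + 130 = 260
Every load is within 270 MB, so 9 discs suffice.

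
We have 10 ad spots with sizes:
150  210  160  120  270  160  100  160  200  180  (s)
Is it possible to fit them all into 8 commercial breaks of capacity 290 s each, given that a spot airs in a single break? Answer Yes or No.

A valid assignment using 8 commercial breaks:
  break 1: 270 = 270
  break 2: 210 = 210
  break 3: 200 = 200
  break 4: 180 + 100 = 280
  break 5: 160 + 120 = 280
  break 6: 160 = 160
  break 7: 160 = 160
  break 8: 150 = 150
Every load is within 290 s, so 8 commercial breaks suffice.

Yes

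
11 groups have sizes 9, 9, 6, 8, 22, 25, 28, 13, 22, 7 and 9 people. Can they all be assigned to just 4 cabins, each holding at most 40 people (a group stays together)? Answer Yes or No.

Total = 158 people; ⌈158/40⌉ = 4.
The bound of 4 does not rule out 4, but exhaustive search shows no assignment into 4 cabins of capacity 40 people exists — the minimum is 5.

No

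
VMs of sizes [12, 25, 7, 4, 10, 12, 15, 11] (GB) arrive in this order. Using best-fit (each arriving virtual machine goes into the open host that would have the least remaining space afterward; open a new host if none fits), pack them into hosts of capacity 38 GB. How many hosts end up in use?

3

  12 → host 1 (new)  [load 12/38]
  25 → host 1  [load 37/38]
  7 → host 2 (new)  [load 7/38]
  4 → host 2  [load 11/38]
  10 → host 2  [load 21/38]
  12 → host 2  [load 33/38]
  15 → host 3 (new)  [load 15/38]
  11 → host 3  [load 26/38]
3 hosts opened.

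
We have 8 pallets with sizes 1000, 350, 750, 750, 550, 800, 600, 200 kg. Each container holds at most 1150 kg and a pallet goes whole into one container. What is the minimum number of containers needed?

Total = 1000 + 800 + 750 + 750 + 600 + 550 + 350 + 200 = 5000 kg.
Lower bound: ⌈5000/1150⌉ = 5 containers.
A packing using 5 containers:
  container 1: 1000 = 1000
  container 2: 800 + 350 = 1150
  container 3: 750 + 200 = 950
  container 4: 750 = 750
  container 5: 600 + 550 = 1150
This matches the lower bound, so 5 is optimal.

5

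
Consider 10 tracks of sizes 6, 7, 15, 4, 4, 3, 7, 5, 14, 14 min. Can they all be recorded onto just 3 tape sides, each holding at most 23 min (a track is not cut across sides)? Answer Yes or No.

Total = 79 min; ⌈79/23⌉ = 4.
At least 4 tape sides are required, but only 3 are allowed.

No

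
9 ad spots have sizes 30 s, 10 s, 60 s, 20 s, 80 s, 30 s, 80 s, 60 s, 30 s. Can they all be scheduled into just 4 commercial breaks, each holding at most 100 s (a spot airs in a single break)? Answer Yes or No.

No

Total = 400 s; ⌈400/100⌉ = 4.
The bound of 4 does not rule out 4, but exhaustive search shows no assignment into 4 commercial breaks of capacity 100 s exists — the minimum is 5.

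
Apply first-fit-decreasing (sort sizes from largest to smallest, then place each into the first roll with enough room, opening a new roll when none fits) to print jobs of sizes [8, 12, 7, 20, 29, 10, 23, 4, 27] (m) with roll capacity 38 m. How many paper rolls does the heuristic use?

4

Sorted descending: 29, 27, 23, 20, 12, 10, 8, 7, 4.
  29 → roll 1 (new)  [load 29/38]
  27 → roll 2 (new)  [load 27/38]
  23 → roll 3 (new)  [load 23/38]
  20 → roll 4 (new)  [load 20/38]
  12 → roll 3  [load 35/38]
  10 → roll 2  [load 37/38]
  8 → roll 1  [load 37/38]
  7 → roll 4  [load 27/38]
  4 → roll 4  [load 31/38]
4 paper rolls opened.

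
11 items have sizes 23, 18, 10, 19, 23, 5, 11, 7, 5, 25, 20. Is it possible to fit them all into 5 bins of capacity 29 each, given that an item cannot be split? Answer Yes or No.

Total = 166; ⌈166/29⌉ = 6.
At least 6 bins are required, but only 5 are allowed.

No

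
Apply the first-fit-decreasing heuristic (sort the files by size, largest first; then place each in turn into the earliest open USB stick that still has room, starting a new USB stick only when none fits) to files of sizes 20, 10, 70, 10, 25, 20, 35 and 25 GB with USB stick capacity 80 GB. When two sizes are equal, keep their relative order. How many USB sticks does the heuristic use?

3

Sorted descending: 70, 35, 25, 25, 20, 20, 10, 10.
  70 → USB stick 1 (new)  [load 70/80]
  35 → USB stick 2 (new)  [load 35/80]
  25 → USB stick 2  [load 60/80]
  25 → USB stick 3 (new)  [load 25/80]
  20 → USB stick 2  [load 80/80]
  20 → USB stick 3  [load 45/80]
  10 → USB stick 1  [load 80/80]
  10 → USB stick 3  [load 55/80]
3 USB sticks opened.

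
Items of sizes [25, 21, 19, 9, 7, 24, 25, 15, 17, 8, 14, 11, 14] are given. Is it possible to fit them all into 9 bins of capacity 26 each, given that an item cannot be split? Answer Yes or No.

A valid assignment using 9 bins:
  bin 1: 25 = 25
  bin 2: 25 = 25
  bin 3: 24 = 24
  bin 4: 21 = 21
  bin 5: 19 + 7 = 26
  bin 6: 17 + 9 = 26
  bin 7: 15 + 11 = 26
  bin 8: 14 + 8 = 22
  bin 9: 14 = 14
Every load is within 26, so 9 bins suffice.

Yes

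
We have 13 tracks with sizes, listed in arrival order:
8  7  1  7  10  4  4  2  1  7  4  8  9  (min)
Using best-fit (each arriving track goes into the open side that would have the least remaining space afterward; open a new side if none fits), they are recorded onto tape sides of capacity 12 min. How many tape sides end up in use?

7

  8 → side 1 (new)  [load 8/12]
  7 → side 2 (new)  [load 7/12]
  1 → side 1  [load 9/12]
  7 → side 3 (new)  [load 7/12]
  10 → side 4 (new)  [load 10/12]
  4 → side 2  [load 11/12]
  4 → side 3  [load 11/12]
  2 → side 4  [load 12/12]
  1 → side 2  [load 12/12]
  7 → side 5 (new)  [load 7/12]
  4 → side 5  [load 11/12]
  8 → side 6 (new)  [load 8/12]
  9 → side 7 (new)  [load 9/12]
7 tape sides opened.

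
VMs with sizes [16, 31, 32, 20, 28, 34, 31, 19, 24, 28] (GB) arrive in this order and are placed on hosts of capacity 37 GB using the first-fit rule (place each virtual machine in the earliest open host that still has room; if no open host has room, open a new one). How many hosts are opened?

  16 → host 1 (new)  [load 16/37]
  31 → host 2 (new)  [load 31/37]
  32 → host 3 (new)  [load 32/37]
  20 → host 1  [load 36/37]
  28 → host 4 (new)  [load 28/37]
  34 → host 5 (new)  [load 34/37]
  31 → host 6 (new)  [load 31/37]
  19 → host 7 (new)  [load 19/37]
  24 → host 8 (new)  [load 24/37]
  28 → host 9 (new)  [load 28/37]
9 hosts opened.

9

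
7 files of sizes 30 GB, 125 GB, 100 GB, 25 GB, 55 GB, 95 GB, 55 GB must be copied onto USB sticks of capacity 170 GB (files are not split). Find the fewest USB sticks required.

Total = 125 + 100 + 95 + 55 + 55 + 30 + 25 = 485 GB.
Lower bound: ⌈485/170⌉ = 3 USB sticks.
A packing using 4 USB sticks:
  USB stick 1: 125 + 30 = 155
  USB stick 2: 100 + 55 = 155
  USB stick 3: 95 + 55 = 150
  USB stick 4: 25 = 25
No arrangement into 3 USB sticks stays within capacity, so 4 is optimal.

4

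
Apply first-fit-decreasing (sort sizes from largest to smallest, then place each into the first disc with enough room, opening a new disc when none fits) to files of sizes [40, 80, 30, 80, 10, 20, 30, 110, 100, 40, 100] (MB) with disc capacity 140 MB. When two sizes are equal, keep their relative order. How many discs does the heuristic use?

Sorted descending: 110, 100, 100, 80, 80, 40, 40, 30, 30, 20, 10.
  110 → disc 1 (new)  [load 110/140]
  100 → disc 2 (new)  [load 100/140]
  100 → disc 3 (new)  [load 100/140]
  80 → disc 4 (new)  [load 80/140]
  80 → disc 5 (new)  [load 80/140]
  40 → disc 2  [load 140/140]
  40 → disc 3  [load 140/140]
  30 → disc 1  [load 140/140]
  30 → disc 4  [load 110/140]
  20 → disc 4  [load 130/140]
  10 → disc 4  [load 140/140]
5 discs opened.

5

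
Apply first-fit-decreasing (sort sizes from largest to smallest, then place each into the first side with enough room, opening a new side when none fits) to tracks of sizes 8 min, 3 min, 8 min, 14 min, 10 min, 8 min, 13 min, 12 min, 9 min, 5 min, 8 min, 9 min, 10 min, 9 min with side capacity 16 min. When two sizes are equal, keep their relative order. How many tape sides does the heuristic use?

10

Sorted descending: 14, 13, 12, 10, 10, 9, 9, 9, 8, 8, 8, 8, 5, 3.
  14 → side 1 (new)  [load 14/16]
  13 → side 2 (new)  [load 13/16]
  12 → side 3 (new)  [load 12/16]
  10 → side 4 (new)  [load 10/16]
  10 → side 5 (new)  [load 10/16]
  9 → side 6 (new)  [load 9/16]
  9 → side 7 (new)  [load 9/16]
  9 → side 8 (new)  [load 9/16]
  8 → side 9 (new)  [load 8/16]
  8 → side 9  [load 16/16]
  8 → side 10 (new)  [load 8/16]
  8 → side 10  [load 16/16]
  5 → side 4  [load 15/16]
  3 → side 2  [load 16/16]
10 tape sides opened.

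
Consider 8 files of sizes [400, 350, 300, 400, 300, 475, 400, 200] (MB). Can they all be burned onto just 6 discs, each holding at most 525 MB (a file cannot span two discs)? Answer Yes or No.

Total = 2825 MB; ⌈2825/525⌉ = 6.
7 files each exceed half the capacity and cannot share a disc, forcing at least 7 discs.
At least 7 discs are required, but only 6 are allowed.

No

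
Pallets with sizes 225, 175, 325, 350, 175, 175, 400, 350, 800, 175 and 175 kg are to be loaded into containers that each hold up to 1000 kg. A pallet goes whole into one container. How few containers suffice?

Total = 800 + 400 + 350 + 350 + 325 + 225 + 175 + 175 + 175 + 175 + 175 = 3325 kg.
Lower bound: ⌈3325/1000⌉ = 4 containers.
A packing using 4 containers:
  container 1: 800 + 175 = 975
  container 2: 400 + 350 + 225 = 975
  container 3: 350 + 325 + 175 = 850
  container 4: 175 + 175 + 175 = 525
This matches the lower bound, so 4 is optimal.

4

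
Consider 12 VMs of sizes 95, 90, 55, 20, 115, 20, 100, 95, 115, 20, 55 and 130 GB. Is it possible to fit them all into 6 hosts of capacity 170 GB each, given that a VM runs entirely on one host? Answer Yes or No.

Total = 910 GB; ⌈910/170⌉ = 6.
7 VMs each exceed half the capacity and cannot share a host, forcing at least 7 hosts.
At least 7 hosts are required, but only 6 are allowed.

No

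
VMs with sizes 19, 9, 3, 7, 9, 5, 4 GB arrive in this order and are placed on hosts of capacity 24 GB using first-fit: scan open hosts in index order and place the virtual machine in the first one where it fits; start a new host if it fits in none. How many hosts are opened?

3

  19 → host 1 (new)  [load 19/24]
  9 → host 2 (new)  [load 9/24]
  3 → host 1  [load 22/24]
  7 → host 2  [load 16/24]
  9 → host 3 (new)  [load 9/24]
  5 → host 2  [load 21/24]
  4 → host 3  [load 13/24]
3 hosts opened.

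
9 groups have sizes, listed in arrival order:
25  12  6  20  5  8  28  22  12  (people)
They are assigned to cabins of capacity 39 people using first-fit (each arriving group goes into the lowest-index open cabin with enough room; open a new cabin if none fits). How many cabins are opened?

4

  25 → cabin 1 (new)  [load 25/39]
  12 → cabin 1  [load 37/39]
  6 → cabin 2 (new)  [load 6/39]
  20 → cabin 2  [load 26/39]
  5 → cabin 2  [load 31/39]
  8 → cabin 2  [load 39/39]
  28 → cabin 3 (new)  [load 28/39]
  22 → cabin 4 (new)  [load 22/39]
  12 → cabin 4  [load 34/39]
4 cabins opened.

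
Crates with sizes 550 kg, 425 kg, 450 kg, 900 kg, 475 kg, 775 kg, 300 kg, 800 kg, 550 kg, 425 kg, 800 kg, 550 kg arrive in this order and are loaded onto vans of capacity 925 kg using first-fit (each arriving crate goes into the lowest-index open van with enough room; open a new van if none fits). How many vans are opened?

9

  550 → van 1 (new)  [load 550/925]
  425 → van 2 (new)  [load 425/925]
  450 → van 2  [load 875/925]
  900 → van 3 (new)  [load 900/925]
  475 → van 4 (new)  [load 475/925]
  775 → van 5 (new)  [load 775/925]
  300 → van 1  [load 850/925]
  800 → van 6 (new)  [load 800/925]
  550 → van 7 (new)  [load 550/925]
  425 → van 4  [load 900/925]
  800 → van 8 (new)  [load 800/925]
  550 → van 9 (new)  [load 550/925]
9 vans opened.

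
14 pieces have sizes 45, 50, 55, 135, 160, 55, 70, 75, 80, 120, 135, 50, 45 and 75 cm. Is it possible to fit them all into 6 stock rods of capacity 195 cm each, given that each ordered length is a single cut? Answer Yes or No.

No

Total = 1150 cm; ⌈1150/195⌉ = 6.
The bound of 6 does not rule out 6, but exhaustive search shows no assignment into 6 stock rods of capacity 195 cm exists — the minimum is 7.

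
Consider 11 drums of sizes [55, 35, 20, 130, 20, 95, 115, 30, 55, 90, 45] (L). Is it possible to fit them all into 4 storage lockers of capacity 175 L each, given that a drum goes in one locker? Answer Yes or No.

Yes

A valid assignment using 4 storage lockers:
  locker 1: 130 + 45 = 175
  locker 2: 115 + 55 = 170
  locker 3: 95 + 55 + 20 = 170
  locker 4: 90 + 35 + 30 + 20 = 175
Every load is within 175 L, so 4 storage lockers suffice.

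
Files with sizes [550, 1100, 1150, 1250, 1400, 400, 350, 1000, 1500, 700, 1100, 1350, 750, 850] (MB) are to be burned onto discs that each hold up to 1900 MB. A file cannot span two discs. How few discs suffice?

Total = 1500 + 1400 + 1350 + 1250 + 1150 + 1100 + 1100 + 1000 + 850 + 750 + 700 + 550 + 400 + 350 = 13450 MB.
Lower bound: ⌈13450/1900⌉ = 8 discs.
A packing using 8 discs:
  disc 1: 1500 + 400 = 1900
  disc 2: 1400 + 350 = 1750
  disc 3: 1350 + 550 = 1900
  disc 4: 1250 = 1250
  disc 5: 1150 + 750 = 1900
  disc 6: 1100 + 700 = 1800
  disc 7: 1100 = 1100
  disc 8: 1000 + 850 = 1850
This matches the lower bound, so 8 is optimal.

8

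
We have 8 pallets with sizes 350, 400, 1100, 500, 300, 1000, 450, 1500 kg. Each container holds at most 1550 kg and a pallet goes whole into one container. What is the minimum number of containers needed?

Total = 1500 + 1100 + 1000 + 500 + 450 + 400 + 350 + 300 = 5600 kg.
Lower bound: ⌈5600/1550⌉ = 4 containers.
A packing using 4 containers:
  container 1: 1500 = 1500
  container 2: 1100 + 450 = 1550
  container 3: 1000 + 500 = 1500
  container 4: 400 + 350 + 300 = 1050
This matches the lower bound, so 4 is optimal.

4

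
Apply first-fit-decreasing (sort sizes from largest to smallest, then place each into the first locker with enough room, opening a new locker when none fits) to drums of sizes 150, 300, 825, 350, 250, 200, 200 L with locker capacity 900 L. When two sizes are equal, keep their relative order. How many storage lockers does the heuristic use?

Sorted descending: 825, 350, 300, 250, 200, 200, 150.
  825 → locker 1 (new)  [load 825/900]
  350 → locker 2 (new)  [load 350/900]
  300 → locker 2  [load 650/900]
  250 → locker 2  [load 900/900]
  200 → locker 3 (new)  [load 200/900]
  200 → locker 3  [load 400/900]
  150 → locker 3  [load 550/900]
3 storage lockers opened.

3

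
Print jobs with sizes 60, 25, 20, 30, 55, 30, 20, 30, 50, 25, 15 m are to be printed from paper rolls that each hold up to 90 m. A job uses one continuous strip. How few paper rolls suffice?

Total = 60 + 55 + 50 + 30 + 30 + 30 + 25 + 25 + 20 + 20 + 15 = 360 m.
Lower bound: ⌈360/90⌉ = 4 paper rolls.
A packing using 5 paper rolls:
  roll 1: 60 + 30 = 90
  roll 2: 55 + 30 = 85
  roll 3: 50 + 30 = 80
  roll 4: 25 + 25 + 20 + 20 = 90
  roll 5: 15 = 15
No arrangement into 4 paper rolls stays within capacity, so 5 is optimal.

5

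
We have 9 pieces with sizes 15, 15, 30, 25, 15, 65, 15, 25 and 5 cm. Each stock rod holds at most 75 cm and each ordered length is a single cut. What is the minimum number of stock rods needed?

Total = 65 + 30 + 25 + 25 + 15 + 15 + 15 + 15 + 5 = 210 cm.
Lower bound: ⌈210/75⌉ = 3 stock rods.
A packing using 3 stock rods:
  stock rod 1: 65 + 5 = 70
  stock rod 2: 30 + 25 + 15 = 70
  stock rod 3: 25 + 15 + 15 + 15 = 70
This matches the lower bound, so 3 is optimal.

3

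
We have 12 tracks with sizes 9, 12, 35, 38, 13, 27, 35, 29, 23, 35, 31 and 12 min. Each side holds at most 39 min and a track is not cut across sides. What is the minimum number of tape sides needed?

9

Total = 38 + 35 + 35 + 35 + 31 + 29 + 27 + 23 + 13 + 12 + 12 + 9 = 299 min.
Lower bound: ⌈299/39⌉ = 8 tape sides.
A packing using 9 tape sides:
  side 1: 38 = 38
  side 2: 35 = 35
  side 3: 35 = 35
  side 4: 35 = 35
  side 5: 31 = 31
  side 6: 29 + 9 = 38
  side 7: 27 + 12 = 39
  side 8: 23 + 13 = 36
  side 9: 12 = 12
No arrangement into 8 tape sides stays within capacity, so 9 is optimal.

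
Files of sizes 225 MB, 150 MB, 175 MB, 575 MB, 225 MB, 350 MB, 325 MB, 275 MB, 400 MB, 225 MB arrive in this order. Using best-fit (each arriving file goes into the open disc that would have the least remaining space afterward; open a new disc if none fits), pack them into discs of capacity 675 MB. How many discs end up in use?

5

  225 → disc 1 (new)  [load 225/675]
  150 → disc 1  [load 375/675]
  175 → disc 1  [load 550/675]
  575 → disc 2 (new)  [load 575/675]
  225 → disc 3 (new)  [load 225/675]
  350 → disc 3  [load 575/675]
  325 → disc 4 (new)  [load 325/675]
  275 → disc 4  [load 600/675]
  400 → disc 5 (new)  [load 400/675]
  225 → disc 5  [load 625/675]
5 discs opened.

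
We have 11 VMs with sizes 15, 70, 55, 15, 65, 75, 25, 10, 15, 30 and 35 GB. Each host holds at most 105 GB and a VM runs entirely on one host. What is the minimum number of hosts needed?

4

Total = 75 + 70 + 65 + 55 + 35 + 30 + 25 + 15 + 15 + 15 + 10 = 410 GB.
Lower bound: ⌈410/105⌉ = 4 hosts.
A packing using 4 hosts:
  host 1: 75 + 30 = 105
  host 2: 70 + 35 = 105
  host 3: 65 + 25 + 15 = 105
  host 4: 55 + 15 + 15 + 10 = 95
This matches the lower bound, so 4 is optimal.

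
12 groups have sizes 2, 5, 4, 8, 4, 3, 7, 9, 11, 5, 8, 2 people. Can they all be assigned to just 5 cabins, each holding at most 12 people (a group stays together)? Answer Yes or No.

Total = 68 people; ⌈68/12⌉ = 6.
At least 6 cabins are required, but only 5 are allowed.

No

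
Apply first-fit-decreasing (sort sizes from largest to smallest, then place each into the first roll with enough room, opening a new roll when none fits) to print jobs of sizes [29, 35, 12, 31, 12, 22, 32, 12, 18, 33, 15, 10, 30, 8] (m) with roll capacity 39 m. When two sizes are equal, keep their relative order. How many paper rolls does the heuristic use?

9

Sorted descending: 35, 33, 32, 31, 30, 29, 22, 18, 15, 12, 12, 12, 10, 8.
  35 → roll 1 (new)  [load 35/39]
  33 → roll 2 (new)  [load 33/39]
  32 → roll 3 (new)  [load 32/39]
  31 → roll 4 (new)  [load 31/39]
  30 → roll 5 (new)  [load 30/39]
  29 → roll 6 (new)  [load 29/39]
  22 → roll 7 (new)  [load 22/39]
  18 → roll 8 (new)  [load 18/39]
  15 → roll 7  [load 37/39]
  12 → roll 8  [load 30/39]
  12 → roll 9 (new)  [load 12/39]
  12 → roll 9  [load 24/39]
  10 → roll 6  [load 39/39]
  8 → roll 4  [load 39/39]
9 paper rolls opened.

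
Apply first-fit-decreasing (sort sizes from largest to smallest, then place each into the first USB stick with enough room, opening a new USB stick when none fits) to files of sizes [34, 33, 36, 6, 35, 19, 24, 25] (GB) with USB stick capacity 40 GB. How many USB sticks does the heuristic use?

7

Sorted descending: 36, 35, 34, 33, 25, 24, 19, 6.
  36 → USB stick 1 (new)  [load 36/40]
  35 → USB stick 2 (new)  [load 35/40]
  34 → USB stick 3 (new)  [load 34/40]
  33 → USB stick 4 (new)  [load 33/40]
  25 → USB stick 5 (new)  [load 25/40]
  24 → USB stick 6 (new)  [load 24/40]
  19 → USB stick 7 (new)  [load 19/40]
  6 → USB stick 3  [load 40/40]
7 USB sticks opened.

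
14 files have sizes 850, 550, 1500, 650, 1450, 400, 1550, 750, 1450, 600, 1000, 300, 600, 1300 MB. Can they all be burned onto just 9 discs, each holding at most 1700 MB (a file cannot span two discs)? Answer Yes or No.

Yes

A valid assignment using 9 discs:
  disc 1: 1550 = 1550
  disc 2: 1500 = 1500
  disc 3: 1450 = 1450
  disc 4: 1450 = 1450
  disc 5: 1300 + 400 = 1700
  disc 6: 1000 + 650 = 1650
  disc 7: 850 + 750 = 1600
  disc 8: 600 + 600 + 300 = 1500
  disc 9: 550 = 550
Every load is within 1700 MB, so 9 discs suffice.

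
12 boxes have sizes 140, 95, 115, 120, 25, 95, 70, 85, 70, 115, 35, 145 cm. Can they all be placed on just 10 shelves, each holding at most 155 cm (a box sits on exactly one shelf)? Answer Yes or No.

A valid assignment using 9 shelves:
  shelf 1: 145 = 145
  shelf 2: 140 = 140
  shelf 3: 120 + 35 = 155
  shelf 4: 115 + 25 = 140
  shelf 5: 115 = 115
  shelf 6: 95 = 95
  shelf 7: 95 = 95
  shelf 8: 85 + 70 = 155
  shelf 9: 70 = 70
That uses only 9 ≤ 10, so 10 shelves are enough.

Yes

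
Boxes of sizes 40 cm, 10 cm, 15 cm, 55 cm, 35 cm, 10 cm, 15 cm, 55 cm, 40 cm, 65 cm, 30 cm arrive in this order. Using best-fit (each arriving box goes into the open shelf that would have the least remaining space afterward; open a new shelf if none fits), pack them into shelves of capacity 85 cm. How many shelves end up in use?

  40 → shelf 1 (new)  [load 40/85]
  10 → shelf 1  [load 50/85]
  15 → shelf 1  [load 65/85]
  55 → shelf 2 (new)  [load 55/85]
  35 → shelf 3 (new)  [load 35/85]
  10 → shelf 1  [load 75/85]
  15 → shelf 2  [load 70/85]
  55 → shelf 4 (new)  [load 55/85]
  40 → shelf 3  [load 75/85]
  65 → shelf 5 (new)  [load 65/85]
  30 → shelf 4  [load 85/85]
5 shelves opened.

5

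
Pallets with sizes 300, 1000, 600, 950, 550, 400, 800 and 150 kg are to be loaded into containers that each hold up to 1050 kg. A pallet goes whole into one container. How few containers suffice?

5

Total = 1000 + 950 + 800 + 600 + 550 + 400 + 300 + 150 = 4750 kg.
Lower bound: ⌈4750/1050⌉ = 5 containers.
A packing using 5 containers:
  container 1: 1000 = 1000
  container 2: 950 = 950
  container 3: 800 + 150 = 950
  container 4: 600 + 400 = 1000
  container 5: 550 + 300 = 850
This matches the lower bound, so 5 is optimal.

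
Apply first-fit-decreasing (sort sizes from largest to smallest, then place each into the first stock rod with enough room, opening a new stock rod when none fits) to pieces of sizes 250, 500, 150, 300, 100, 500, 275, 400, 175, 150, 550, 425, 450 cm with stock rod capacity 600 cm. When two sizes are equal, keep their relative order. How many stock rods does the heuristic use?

Sorted descending: 550, 500, 500, 450, 425, 400, 300, 275, 250, 175, 150, 150, 100.
  550 → stock rod 1 (new)  [load 550/600]
  500 → stock rod 2 (new)  [load 500/600]
  500 → stock rod 3 (new)  [load 500/600]
  450 → stock rod 4 (new)  [load 450/600]
  425 → stock rod 5 (new)  [load 425/600]
  400 → stock rod 6 (new)  [load 400/600]
  300 → stock rod 7 (new)  [load 300/600]
  275 → stock rod 7  [load 575/600]
  250 → stock rod 8 (new)  [load 250/600]
  175 → stock rod 5  [load 600/600]
  150 → stock rod 4  [load 600/600]
  150 → stock rod 6  [load 550/600]
  100 → stock rod 2  [load 600/600]
8 stock rods opened.

8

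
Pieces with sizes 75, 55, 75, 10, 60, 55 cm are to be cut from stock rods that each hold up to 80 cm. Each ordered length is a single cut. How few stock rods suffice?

5

Total = 75 + 75 + 60 + 55 + 55 + 10 = 330 cm.
Lower bound: ⌈330/80⌉ = 5 stock rods.
A packing using 5 stock rods:
  stock rod 1: 75 = 75
  stock rod 2: 75 = 75
  stock rod 3: 60 + 10 = 70
  stock rod 4: 55 = 55
  stock rod 5: 55 = 55
This matches the lower bound, so 5 is optimal.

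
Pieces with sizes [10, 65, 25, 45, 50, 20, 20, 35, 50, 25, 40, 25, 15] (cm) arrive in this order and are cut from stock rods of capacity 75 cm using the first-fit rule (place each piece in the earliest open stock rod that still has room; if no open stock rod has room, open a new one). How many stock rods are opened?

  10 → stock rod 1 (new)  [load 10/75]
  65 → stock rod 1  [load 75/75]
  25 → stock rod 2 (new)  [load 25/75]
  45 → stock rod 2  [load 70/75]
  50 → stock rod 3 (new)  [load 50/75]
  20 → stock rod 3  [load 70/75]
  20 → stock rod 4 (new)  [load 20/75]
  35 → stock rod 4  [load 55/75]
  50 → stock rod 5 (new)  [load 50/75]
  25 → stock rod 5  [load 75/75]
  40 → stock rod 6 (new)  [load 40/75]
  25 → stock rod 6  [load 65/75]
  15 → stock rod 4  [load 70/75]
6 stock rods opened.

6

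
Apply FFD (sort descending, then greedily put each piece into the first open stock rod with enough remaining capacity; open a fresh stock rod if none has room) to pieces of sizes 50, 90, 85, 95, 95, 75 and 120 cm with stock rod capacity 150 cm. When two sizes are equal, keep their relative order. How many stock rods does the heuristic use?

Sorted descending: 120, 95, 95, 90, 85, 75, 50.
  120 → stock rod 1 (new)  [load 120/150]
  95 → stock rod 2 (new)  [load 95/150]
  95 → stock rod 3 (new)  [load 95/150]
  90 → stock rod 4 (new)  [load 90/150]
  85 → stock rod 5 (new)  [load 85/150]
  75 → stock rod 6 (new)  [load 75/150]
  50 → stock rod 2  [load 145/150]
6 stock rods opened.

6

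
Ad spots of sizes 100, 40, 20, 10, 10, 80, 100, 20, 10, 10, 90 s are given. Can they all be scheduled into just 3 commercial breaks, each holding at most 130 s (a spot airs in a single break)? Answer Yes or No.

Total = 490 s; ⌈490/130⌉ = 4.
At least 4 commercial breaks are required, but only 3 are allowed.

No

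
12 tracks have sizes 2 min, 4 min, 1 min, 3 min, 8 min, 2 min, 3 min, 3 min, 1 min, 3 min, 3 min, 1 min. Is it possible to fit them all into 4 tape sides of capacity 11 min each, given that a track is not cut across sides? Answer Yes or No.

Yes

A valid assignment using 4 tape sides:
  side 1: 8 + 3 = 11
  side 2: 4 + 3 + 3 + 1 = 11
  side 3: 3 + 3 + 2 + 2 + 1 = 11
  side 4: 1 = 1
Every load is within 11 min, so 4 tape sides suffice.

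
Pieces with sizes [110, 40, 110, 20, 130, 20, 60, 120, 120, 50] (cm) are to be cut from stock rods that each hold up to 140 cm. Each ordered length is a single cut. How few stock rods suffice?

7

Total = 130 + 120 + 120 + 110 + 110 + 60 + 50 + 40 + 20 + 20 = 780 cm.
Lower bound: ⌈780/140⌉ = 6 stock rods.
A packing using 7 stock rods:
  stock rod 1: 130 = 130
  stock rod 2: 120 + 20 = 140
  stock rod 3: 120 + 20 = 140
  stock rod 4: 110 = 110
  stock rod 5: 110 = 110
  stock rod 6: 60 + 50 = 110
  stock rod 7: 40 = 40
No arrangement into 6 stock rods stays within capacity, so 7 is optimal.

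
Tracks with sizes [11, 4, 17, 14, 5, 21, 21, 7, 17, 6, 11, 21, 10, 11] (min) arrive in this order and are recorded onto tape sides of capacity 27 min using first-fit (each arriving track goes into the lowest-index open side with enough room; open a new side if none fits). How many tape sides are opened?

8

  11 → side 1 (new)  [load 11/27]
  4 → side 1  [load 15/27]
  17 → side 2 (new)  [load 17/27]
  14 → side 3 (new)  [load 14/27]
  5 → side 1  [load 20/27]
  21 → side 4 (new)  [load 21/27]
  21 → side 5 (new)  [load 21/27]
  7 → side 1  [load 27/27]
  17 → side 6 (new)  [load 17/27]
  6 → side 2  [load 23/27]
  11 → side 3  [load 25/27]
  21 → side 7 (new)  [load 21/27]
  10 → side 6  [load 27/27]
  11 → side 8 (new)  [load 11/27]
8 tape sides opened.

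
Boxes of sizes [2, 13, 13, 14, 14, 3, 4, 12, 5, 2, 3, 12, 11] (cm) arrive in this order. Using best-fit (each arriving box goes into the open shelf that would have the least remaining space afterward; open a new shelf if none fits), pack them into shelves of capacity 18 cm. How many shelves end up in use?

7

  2 → shelf 1 (new)  [load 2/18]
  13 → shelf 1  [load 15/18]
  13 → shelf 2 (new)  [load 13/18]
  14 → shelf 3 (new)  [load 14/18]
  14 → shelf 4 (new)  [load 14/18]
  3 → shelf 1  [load 18/18]
  4 → shelf 3  [load 18/18]
  12 → shelf 5 (new)  [load 12/18]
  5 → shelf 2  [load 18/18]
  2 → shelf 4  [load 16/18]
  3 → shelf 5  [load 15/18]
  12 → shelf 6 (new)  [load 12/18]
  11 → shelf 7 (new)  [load 11/18]
7 shelves opened.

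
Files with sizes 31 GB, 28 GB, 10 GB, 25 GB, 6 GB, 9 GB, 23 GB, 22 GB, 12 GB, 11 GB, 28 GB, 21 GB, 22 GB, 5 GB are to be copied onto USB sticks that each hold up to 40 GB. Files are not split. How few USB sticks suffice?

Total = 31 + 28 + 28 + 25 + 23 + 22 + 22 + 21 + 12 + 11 + 10 + 9 + 6 + 5 = 253 GB.
Lower bound: ⌈253/40⌉ = 7 USB sticks.
Also, 8 files each exceed 20 GB, and no two of those can share a USB stick, so at least 8 USB sticks are needed.
A packing using 8 USB sticks:
  USB stick 1: 31 + 9 = 40
  USB stick 2: 28 + 12 = 40
  USB stick 3: 28 + 11 = 39
  USB stick 4: 25 + 10 + 5 = 40
  USB stick 5: 23 + 6 = 29
  USB stick 6: 22 = 22
  USB stick 7: 22 = 22
  USB stick 8: 21 = 21
This matches the lower bound, so 8 is optimal.

8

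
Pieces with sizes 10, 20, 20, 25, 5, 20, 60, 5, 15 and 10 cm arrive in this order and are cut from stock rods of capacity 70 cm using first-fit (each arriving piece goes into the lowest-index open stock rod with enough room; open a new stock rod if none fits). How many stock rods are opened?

  10 → stock rod 1 (new)  [load 10/70]
  20 → stock rod 1  [load 30/70]
  20 → stock rod 1  [load 50/70]
  25 → stock rod 2 (new)  [load 25/70]
  5 → stock rod 1  [load 55/70]
  20 → stock rod 2  [load 45/70]
  60 → stock rod 3 (new)  [load 60/70]
  5 → stock rod 1  [load 60/70]
  15 → stock rod 2  [load 60/70]
  10 → stock rod 1  [load 70/70]
3 stock rods opened.

3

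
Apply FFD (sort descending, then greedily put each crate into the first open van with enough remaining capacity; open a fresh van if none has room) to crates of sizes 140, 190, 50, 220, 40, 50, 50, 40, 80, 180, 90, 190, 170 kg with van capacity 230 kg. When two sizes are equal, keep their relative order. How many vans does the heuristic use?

7

Sorted descending: 220, 190, 190, 180, 170, 140, 90, 80, 50, 50, 50, 40, 40.
  220 → van 1 (new)  [load 220/230]
  190 → van 2 (new)  [load 190/230]
  190 → van 3 (new)  [load 190/230]
  180 → van 4 (new)  [load 180/230]
  170 → van 5 (new)  [load 170/230]
  140 → van 6 (new)  [load 140/230]
  90 → van 6  [load 230/230]
  80 → van 7 (new)  [load 80/230]
  50 → van 4  [load 230/230]
  50 → van 5  [load 220/230]
  50 → van 7  [load 130/230]
  40 → van 2  [load 230/230]
  40 → van 3  [load 230/230]
7 vans opened.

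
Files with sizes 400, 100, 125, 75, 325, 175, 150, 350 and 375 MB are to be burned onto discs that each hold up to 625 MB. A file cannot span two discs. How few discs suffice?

Total = 400 + 375 + 350 + 325 + 175 + 150 + 125 + 100 + 75 = 2075 MB.
Lower bound: ⌈2075/625⌉ = 4 discs.
A packing using 4 discs:
  disc 1: 400 + 175 = 575
  disc 2: 375 + 150 + 100 = 625
  disc 3: 350 + 125 + 75 = 550
  disc 4: 325 = 325
This matches the lower bound, so 4 is optimal.

4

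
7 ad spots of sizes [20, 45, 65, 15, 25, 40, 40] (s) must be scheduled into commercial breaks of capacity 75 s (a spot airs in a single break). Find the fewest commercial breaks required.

4

Total = 65 + 45 + 40 + 40 + 25 + 20 + 15 = 250 s.
Lower bound: ⌈250/75⌉ = 4 commercial breaks.
A packing using 4 commercial breaks:
  break 1: 65 = 65
  break 2: 45 + 25 = 70
  break 3: 40 + 20 + 15 = 75
  break 4: 40 = 40
This matches the lower bound, so 4 is optimal.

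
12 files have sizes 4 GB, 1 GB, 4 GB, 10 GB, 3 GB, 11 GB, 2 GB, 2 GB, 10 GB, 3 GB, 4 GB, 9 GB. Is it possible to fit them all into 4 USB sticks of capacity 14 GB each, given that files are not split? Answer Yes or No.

Total = 63 GB; ⌈63/14⌉ = 5.
At least 5 USB sticks are required, but only 4 are allowed.

No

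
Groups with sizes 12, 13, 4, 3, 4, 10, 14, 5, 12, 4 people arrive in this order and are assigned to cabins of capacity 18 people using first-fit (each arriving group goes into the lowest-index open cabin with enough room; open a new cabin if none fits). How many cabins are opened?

5

  12 → cabin 1 (new)  [load 12/18]
  13 → cabin 2 (new)  [load 13/18]
  4 → cabin 1  [load 16/18]
  3 → cabin 2  [load 16/18]
  4 → cabin 3 (new)  [load 4/18]
  10 → cabin 3  [load 14/18]
  14 → cabin 4 (new)  [load 14/18]
  5 → cabin 5 (new)  [load 5/18]
  12 → cabin 5  [load 17/18]
  4 → cabin 3  [load 18/18]
5 cabins opened.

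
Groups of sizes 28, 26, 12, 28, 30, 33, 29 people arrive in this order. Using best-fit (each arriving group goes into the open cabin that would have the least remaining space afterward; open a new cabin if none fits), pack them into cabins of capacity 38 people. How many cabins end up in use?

  28 → cabin 1 (new)  [load 28/38]
  26 → cabin 2 (new)  [load 26/38]
  12 → cabin 2  [load 38/38]
  28 → cabin 3 (new)  [load 28/38]
  30 → cabin 4 (new)  [load 30/38]
  33 → cabin 5 (new)  [load 33/38]
  29 → cabin 6 (new)  [load 29/38]
6 cabins opened.

6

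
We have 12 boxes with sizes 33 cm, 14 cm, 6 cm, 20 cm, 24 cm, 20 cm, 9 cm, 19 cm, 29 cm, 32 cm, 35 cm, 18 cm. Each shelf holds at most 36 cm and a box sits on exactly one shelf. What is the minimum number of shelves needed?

9

Total = 35 + 33 + 32 + 29 + 24 + 20 + 20 + 19 + 18 + 14 + 9 + 6 = 259 cm.
Lower bound: ⌈259/36⌉ = 8 shelves.
A packing using 9 shelves:
  shelf 1: 35 = 35
  shelf 2: 33 = 33
  shelf 3: 32 = 32
  shelf 4: 29 + 6 = 35
  shelf 5: 24 + 9 = 33
  shelf 6: 20 + 14 = 34
  shelf 7: 20 = 20
  shelf 8: 19 = 19
  shelf 9: 18 = 18
No arrangement into 8 shelves stays within capacity, so 9 is optimal.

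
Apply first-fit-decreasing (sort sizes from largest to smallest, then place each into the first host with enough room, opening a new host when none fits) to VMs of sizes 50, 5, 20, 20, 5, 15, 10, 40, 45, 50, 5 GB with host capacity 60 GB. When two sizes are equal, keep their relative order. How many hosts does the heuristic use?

5

Sorted descending: 50, 50, 45, 40, 20, 20, 15, 10, 5, 5, 5.
  50 → host 1 (new)  [load 50/60]
  50 → host 2 (new)  [load 50/60]
  45 → host 3 (new)  [load 45/60]
  40 → host 4 (new)  [load 40/60]
  20 → host 4  [load 60/60]
  20 → host 5 (new)  [load 20/60]
  15 → host 3  [load 60/60]
  10 → host 1  [load 60/60]
  5 → host 2  [load 55/60]
  5 → host 2  [load 60/60]
  5 → host 5  [load 25/60]
5 hosts opened.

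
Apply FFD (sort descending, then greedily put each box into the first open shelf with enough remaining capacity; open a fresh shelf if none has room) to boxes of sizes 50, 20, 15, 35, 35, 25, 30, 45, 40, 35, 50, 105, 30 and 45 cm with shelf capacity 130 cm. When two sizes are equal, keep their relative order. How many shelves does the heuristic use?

5

Sorted descending: 105, 50, 50, 45, 45, 40, 35, 35, 35, 30, 30, 25, 20, 15.
  105 → shelf 1 (new)  [load 105/130]
  50 → shelf 2 (new)  [load 50/130]
  50 → shelf 2  [load 100/130]
  45 → shelf 3 (new)  [load 45/130]
  45 → shelf 3  [load 90/130]
  40 → shelf 3  [load 130/130]
  35 → shelf 4 (new)  [load 35/130]
  35 → shelf 4  [load 70/130]
  35 → shelf 4  [load 105/130]
  30 → shelf 2  [load 130/130]
  30 → shelf 5 (new)  [load 30/130]
  25 → shelf 1  [load 130/130]
  20 → shelf 4  [load 125/130]
  15 → shelf 5  [load 45/130]
5 shelves opened.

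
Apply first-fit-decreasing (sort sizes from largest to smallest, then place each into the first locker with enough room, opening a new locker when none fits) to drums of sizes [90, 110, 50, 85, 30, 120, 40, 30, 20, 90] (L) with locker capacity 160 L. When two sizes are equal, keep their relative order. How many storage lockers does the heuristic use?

5

Sorted descending: 120, 110, 90, 90, 85, 50, 40, 30, 30, 20.
  120 → locker 1 (new)  [load 120/160]
  110 → locker 2 (new)  [load 110/160]
  90 → locker 3 (new)  [load 90/160]
  90 → locker 4 (new)  [load 90/160]
  85 → locker 5 (new)  [load 85/160]
  50 → locker 2  [load 160/160]
  40 → locker 1  [load 160/160]
  30 → locker 3  [load 120/160]
  30 → locker 3  [load 150/160]
  20 → locker 4  [load 110/160]
5 storage lockers opened.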